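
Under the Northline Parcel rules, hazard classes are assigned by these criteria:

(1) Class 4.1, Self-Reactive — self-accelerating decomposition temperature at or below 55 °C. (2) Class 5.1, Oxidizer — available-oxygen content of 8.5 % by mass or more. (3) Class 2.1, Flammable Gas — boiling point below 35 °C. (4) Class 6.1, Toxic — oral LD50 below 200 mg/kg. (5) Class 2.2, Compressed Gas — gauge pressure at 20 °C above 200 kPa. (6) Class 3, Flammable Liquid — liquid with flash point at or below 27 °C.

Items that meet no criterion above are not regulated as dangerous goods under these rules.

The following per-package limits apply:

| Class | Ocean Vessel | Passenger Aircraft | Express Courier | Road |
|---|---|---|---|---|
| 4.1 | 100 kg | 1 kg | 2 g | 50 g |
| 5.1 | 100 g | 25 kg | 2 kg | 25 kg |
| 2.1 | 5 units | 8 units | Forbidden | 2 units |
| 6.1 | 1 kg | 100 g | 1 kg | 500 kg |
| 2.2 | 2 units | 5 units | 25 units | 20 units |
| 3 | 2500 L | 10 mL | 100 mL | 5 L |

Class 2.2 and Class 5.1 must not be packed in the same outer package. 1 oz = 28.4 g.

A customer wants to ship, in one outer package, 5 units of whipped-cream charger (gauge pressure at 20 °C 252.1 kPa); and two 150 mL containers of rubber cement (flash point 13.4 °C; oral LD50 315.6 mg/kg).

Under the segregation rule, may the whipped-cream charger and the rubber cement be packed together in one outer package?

Yes

Whipped-cream charger: gauge pressure at 20 °C 252.1 kPa > 200 kPa → Class 2.2 (Compressed Gas).
Flash point 13.4 °C meets the Class 3 criterion (Flammable Liquid), so the rubber cement is Class 3.
No segregation rule bars Class 2.2 with Class 3.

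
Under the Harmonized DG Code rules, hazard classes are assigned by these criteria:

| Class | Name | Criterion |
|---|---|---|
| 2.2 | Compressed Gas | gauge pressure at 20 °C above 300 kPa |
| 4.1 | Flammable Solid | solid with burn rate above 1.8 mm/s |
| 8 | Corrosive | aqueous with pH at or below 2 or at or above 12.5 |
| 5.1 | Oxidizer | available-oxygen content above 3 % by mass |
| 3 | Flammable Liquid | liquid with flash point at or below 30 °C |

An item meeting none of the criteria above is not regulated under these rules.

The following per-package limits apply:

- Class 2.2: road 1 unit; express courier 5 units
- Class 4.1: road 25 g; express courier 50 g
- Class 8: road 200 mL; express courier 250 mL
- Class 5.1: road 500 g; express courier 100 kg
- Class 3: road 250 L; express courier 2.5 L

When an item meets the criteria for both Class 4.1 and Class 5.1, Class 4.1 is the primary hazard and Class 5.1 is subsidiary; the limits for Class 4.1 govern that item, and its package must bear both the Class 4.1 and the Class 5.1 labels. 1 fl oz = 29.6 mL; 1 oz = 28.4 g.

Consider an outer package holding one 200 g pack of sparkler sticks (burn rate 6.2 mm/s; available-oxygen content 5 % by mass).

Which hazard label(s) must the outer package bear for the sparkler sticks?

Class 4.1 and 5.1

With burn rate 6.2 mm/s (> 1.8 mm/s), the sparkler sticks fall in Class 4.1.
Available-oxygen content 5 % by mass meets the Class 5.1 criterion (Oxidizer), so the sparkler sticks are Class 5.1.
By the precedence rule Class 4.1 is primary and Class 5.1 is subsidiary, and that rule requires both labels on the package.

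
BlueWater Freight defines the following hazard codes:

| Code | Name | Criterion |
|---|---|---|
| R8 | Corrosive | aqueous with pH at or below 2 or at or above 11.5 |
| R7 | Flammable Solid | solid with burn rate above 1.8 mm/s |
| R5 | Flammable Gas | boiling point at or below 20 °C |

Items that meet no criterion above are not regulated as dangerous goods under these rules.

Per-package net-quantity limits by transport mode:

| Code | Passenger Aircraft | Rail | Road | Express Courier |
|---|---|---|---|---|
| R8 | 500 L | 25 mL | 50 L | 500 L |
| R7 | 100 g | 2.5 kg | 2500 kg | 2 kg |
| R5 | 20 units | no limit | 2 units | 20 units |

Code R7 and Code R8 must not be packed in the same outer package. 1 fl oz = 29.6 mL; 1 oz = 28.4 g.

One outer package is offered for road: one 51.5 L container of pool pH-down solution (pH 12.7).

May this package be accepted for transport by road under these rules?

No

Pool pH-down solution: pH 12.7 ≥ 11.5 → Code R8 (Corrosive).
Code R8 quantity: 51.5 L.
That exceeds the Code R8 road limit of 50 L.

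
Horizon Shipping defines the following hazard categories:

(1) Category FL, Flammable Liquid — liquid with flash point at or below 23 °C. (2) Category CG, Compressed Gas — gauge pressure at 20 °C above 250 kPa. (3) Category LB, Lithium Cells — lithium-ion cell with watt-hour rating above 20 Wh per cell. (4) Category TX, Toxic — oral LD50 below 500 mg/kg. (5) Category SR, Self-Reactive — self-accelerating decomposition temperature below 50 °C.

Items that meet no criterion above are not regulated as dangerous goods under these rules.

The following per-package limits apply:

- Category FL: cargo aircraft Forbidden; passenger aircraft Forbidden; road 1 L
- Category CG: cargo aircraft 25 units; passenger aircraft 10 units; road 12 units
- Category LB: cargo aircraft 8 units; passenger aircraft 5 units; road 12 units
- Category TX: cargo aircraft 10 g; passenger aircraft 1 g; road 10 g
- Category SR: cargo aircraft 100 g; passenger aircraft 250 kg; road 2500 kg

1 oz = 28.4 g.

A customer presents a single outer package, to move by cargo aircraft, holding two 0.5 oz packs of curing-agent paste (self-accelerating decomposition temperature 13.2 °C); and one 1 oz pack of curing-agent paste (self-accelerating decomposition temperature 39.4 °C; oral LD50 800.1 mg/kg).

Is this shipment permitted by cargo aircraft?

With self-accelerating decomposition temperature 13.2 °C (< 50 °C), the curing-agent paste falls in Category SR.
Curing-agent paste: self-accelerating decomposition temperature 39.4 °C < 50 °C → Category SR (Self-Reactive).
Category SR net quantity: (two 0.5 oz packs = 28.4 g) + (one 1 oz pack = 28.4 g) = 56.8 g.
That is within the Category SR cargo aircraft limit of 100 g.

Yes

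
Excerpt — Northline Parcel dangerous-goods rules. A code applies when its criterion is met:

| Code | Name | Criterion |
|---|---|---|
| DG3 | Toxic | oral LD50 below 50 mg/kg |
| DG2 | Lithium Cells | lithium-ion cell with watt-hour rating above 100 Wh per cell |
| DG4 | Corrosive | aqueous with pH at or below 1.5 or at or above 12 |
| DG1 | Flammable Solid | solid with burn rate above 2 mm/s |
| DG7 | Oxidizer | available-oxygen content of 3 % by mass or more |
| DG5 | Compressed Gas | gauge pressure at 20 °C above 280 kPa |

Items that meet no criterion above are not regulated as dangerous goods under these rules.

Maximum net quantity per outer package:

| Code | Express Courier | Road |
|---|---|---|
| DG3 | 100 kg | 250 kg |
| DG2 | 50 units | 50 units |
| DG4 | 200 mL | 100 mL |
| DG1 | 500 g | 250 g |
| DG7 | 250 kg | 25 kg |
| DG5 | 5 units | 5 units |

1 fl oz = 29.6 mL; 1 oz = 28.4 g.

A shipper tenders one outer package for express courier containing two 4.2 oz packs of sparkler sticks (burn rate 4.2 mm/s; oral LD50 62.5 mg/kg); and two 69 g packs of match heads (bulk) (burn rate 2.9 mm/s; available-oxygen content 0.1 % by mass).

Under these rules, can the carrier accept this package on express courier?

The sparkler sticks have burn rate 4.2 mm/s, which is > 2 mm/s, so they are Code DG1 (Flammable Solid).
Burn rate 2.9 mm/s meets the Code DG1 criterion (Flammable Solid), so the match heads (bulk) are Code DG1.
Total Code DG1: (two 4.2 oz packs = 238.56 g) + (two 69 g packs = 138 g) = 376.56 g.
That is within the Code DG1 express courier limit of 500 g.

Yes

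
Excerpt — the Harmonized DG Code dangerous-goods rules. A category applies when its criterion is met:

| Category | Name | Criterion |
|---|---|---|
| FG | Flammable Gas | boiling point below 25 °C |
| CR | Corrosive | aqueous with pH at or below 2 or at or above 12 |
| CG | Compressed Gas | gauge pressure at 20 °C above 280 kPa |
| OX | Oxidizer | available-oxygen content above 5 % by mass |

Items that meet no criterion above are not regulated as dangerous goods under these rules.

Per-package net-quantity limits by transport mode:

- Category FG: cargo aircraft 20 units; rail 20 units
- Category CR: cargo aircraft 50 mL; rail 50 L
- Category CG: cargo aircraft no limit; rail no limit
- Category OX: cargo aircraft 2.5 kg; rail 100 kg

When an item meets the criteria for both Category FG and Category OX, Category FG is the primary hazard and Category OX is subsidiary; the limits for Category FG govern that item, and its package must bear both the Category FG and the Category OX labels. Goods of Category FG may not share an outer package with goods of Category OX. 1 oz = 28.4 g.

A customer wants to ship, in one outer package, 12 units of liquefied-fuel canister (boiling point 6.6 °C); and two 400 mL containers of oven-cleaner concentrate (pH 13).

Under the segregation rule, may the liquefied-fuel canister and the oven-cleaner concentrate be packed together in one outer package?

Yes

The liquefied-fuel canister has boiling point 6.6 °C, which is < 25 °C, so it is Category FG (Flammable Gas).
With pH 13 (≥ 12), the oven-cleaner concentrate falls in Category CR.
No segregation rule bars Category FG with Category CR.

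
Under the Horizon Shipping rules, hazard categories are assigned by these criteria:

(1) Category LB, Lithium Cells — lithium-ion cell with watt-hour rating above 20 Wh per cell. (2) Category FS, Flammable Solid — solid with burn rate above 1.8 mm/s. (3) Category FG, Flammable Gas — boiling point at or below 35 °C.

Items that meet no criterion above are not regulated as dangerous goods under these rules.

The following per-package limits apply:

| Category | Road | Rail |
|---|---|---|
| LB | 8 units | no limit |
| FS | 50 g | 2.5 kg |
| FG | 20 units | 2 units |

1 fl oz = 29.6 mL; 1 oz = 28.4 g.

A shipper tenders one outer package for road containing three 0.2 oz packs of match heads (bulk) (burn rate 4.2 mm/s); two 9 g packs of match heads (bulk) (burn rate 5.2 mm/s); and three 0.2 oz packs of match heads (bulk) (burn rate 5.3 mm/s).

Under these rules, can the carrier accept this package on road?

No

Burn rate 4.2 mm/s meets the Category FS criterion (Flammable Solid), so the match heads (bulk) are Category FS.
Burn rate 5.2 mm/s meets the Category FS criterion (Flammable Solid), so the match heads (bulk) are Category FS.
Burn rate 5.3 mm/s meets the Category FS criterion (Flammable Solid), so the match heads (bulk) are Category FS.
Total Category FS: (three 0.2 oz packs = 17.04 g) + (two 9 g packs = 18 g) + (three 0.2 oz packs = 17.04 g) = 52.08 g.
52.08 g exceeds the road limit of 50 g for Category FS.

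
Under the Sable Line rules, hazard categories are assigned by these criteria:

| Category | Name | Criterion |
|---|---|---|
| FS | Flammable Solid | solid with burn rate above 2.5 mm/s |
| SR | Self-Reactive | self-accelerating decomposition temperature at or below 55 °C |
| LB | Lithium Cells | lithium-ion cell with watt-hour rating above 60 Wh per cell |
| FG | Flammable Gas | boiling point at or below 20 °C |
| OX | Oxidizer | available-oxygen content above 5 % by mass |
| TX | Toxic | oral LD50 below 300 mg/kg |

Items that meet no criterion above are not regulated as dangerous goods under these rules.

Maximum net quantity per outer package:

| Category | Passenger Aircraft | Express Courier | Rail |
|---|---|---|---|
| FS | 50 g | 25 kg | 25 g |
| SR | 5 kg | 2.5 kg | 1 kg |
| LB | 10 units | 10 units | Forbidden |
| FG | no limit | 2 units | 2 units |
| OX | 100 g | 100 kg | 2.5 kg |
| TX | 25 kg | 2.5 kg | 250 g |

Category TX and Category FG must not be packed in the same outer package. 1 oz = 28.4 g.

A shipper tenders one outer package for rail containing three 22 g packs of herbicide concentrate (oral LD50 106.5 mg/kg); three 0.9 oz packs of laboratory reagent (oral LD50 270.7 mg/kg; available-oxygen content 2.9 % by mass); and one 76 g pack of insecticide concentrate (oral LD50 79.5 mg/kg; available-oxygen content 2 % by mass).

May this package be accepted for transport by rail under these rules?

Yes

The herbicide concentrate has oral LD50 106.5 mg/kg, which is < 300 mg/kg, so it is Category TX (Toxic).
Oral LD50 270.7 mg/kg meets the Category TX criterion (Toxic), so the laboratory reagent is Category TX.
With oral LD50 79.5 mg/kg (< 300 mg/kg), the insecticide concentrate falls in Category TX.
Total Category TX: (three 22 g packs = 66 g) + (three 0.9 oz packs = 76.68 g) + 76 g = 218.68 g.
218.68 g is within the rail limit of 250 g for Category TX.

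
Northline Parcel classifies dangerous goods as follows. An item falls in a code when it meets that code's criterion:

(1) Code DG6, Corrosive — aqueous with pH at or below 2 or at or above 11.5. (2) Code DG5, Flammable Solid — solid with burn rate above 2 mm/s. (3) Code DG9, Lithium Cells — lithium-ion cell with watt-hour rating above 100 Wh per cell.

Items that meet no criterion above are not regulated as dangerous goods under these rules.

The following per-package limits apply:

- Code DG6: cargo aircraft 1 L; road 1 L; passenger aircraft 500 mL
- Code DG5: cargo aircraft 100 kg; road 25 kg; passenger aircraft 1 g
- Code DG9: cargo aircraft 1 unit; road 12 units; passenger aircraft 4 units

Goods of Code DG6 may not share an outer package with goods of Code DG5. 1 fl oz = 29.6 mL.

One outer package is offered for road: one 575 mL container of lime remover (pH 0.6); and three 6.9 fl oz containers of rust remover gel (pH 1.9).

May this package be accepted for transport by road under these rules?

pH 0.6 meets the Code DG6 criterion (Corrosive), so the lime remover is Code DG6.
Rust remover gel: pH 1.9 ≤ 2 → Code DG6 (Corrosive).
Total Code DG6: 575 mL + (three 6.9 fl oz containers = 612.72 mL) = 1187.72 mL.
That exceeds the Code DG6 road limit of 1 L.

No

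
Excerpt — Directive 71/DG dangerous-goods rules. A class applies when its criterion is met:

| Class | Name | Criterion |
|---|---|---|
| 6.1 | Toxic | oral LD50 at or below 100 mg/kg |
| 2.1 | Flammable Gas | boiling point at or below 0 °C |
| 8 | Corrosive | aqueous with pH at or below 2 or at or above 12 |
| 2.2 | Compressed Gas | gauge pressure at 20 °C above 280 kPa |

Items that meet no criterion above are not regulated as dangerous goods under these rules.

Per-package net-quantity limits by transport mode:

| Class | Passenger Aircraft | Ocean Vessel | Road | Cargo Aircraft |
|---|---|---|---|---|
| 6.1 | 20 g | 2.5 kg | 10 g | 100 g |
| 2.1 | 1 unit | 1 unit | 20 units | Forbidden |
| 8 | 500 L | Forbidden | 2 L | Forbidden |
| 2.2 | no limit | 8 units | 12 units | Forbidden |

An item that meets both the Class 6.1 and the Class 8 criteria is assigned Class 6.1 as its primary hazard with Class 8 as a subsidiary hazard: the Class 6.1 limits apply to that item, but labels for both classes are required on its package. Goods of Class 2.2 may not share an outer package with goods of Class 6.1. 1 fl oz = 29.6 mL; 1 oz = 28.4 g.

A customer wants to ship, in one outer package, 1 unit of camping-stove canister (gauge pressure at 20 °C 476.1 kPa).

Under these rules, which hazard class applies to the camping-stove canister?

Class 2.2

With gauge pressure at 20 °C 476.1 kPa (> 280 kPa), the camping-stove canister falls in Class 2.2.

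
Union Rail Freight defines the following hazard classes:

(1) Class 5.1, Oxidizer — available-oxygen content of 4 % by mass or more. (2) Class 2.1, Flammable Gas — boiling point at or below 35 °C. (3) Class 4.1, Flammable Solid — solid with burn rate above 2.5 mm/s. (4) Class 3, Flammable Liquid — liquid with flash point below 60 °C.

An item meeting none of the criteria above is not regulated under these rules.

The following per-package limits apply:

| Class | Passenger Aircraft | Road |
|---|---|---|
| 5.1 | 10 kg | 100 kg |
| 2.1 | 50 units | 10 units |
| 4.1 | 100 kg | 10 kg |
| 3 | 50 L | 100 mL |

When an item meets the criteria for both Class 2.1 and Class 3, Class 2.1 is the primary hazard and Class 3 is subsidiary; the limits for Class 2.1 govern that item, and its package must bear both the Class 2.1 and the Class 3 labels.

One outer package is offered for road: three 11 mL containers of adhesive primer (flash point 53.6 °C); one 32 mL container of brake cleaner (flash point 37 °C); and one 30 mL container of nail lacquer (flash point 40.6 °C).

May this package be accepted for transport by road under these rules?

Yes

Adhesive primer: flash point 53.6 °C < 60 °C → Class 3 (Flammable Liquid).
With flash point 37 °C (< 60 °C), the brake cleaner falls in Class 3.
With flash point 40.6 °C (< 60 °C), the nail lacquer falls in Class 3.
Total Class 3: (three 11 mL containers = 33 mL) + 32 mL + 30 mL = 95 mL.
That is within the Class 3 road limit of 100 mL.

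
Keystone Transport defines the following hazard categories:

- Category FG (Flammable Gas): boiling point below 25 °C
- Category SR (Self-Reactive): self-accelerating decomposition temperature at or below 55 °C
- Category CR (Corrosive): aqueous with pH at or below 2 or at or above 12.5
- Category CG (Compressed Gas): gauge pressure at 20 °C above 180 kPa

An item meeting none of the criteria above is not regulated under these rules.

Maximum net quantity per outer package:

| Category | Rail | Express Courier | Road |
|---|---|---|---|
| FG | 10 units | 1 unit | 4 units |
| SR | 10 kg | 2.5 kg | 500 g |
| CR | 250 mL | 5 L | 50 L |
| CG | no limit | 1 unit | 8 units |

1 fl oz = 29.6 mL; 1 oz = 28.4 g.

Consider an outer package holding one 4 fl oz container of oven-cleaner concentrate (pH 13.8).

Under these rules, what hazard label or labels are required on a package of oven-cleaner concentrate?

Category CR

Oven-cleaner concentrate: pH 13.8 ≥ 12.5 → Category CR (Corrosive).
Only the Category CR label is required.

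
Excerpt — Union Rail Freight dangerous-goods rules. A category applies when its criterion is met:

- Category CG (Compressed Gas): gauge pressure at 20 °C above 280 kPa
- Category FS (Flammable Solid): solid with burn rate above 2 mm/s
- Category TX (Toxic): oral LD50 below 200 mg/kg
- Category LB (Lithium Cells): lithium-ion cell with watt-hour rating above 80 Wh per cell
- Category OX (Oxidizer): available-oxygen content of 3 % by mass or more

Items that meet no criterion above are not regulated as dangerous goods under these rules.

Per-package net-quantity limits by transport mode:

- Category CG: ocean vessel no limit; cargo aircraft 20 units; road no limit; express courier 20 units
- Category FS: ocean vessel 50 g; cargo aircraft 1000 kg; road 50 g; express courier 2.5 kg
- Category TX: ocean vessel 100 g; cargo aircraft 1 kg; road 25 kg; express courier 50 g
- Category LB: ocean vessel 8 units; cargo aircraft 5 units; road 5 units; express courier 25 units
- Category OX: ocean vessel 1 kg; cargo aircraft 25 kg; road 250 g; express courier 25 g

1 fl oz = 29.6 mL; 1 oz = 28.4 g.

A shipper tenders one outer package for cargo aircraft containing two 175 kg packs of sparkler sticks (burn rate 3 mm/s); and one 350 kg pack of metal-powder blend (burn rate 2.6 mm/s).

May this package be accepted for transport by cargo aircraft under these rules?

The sparkler sticks have burn rate 3 mm/s, which is > 2 mm/s, so they are Category FS (Flammable Solid).
With burn rate 2.6 mm/s (> 2 mm/s), the metal-powder blend falls in Category FS.
Total Category FS: (two 175 kg packs = 350 kg) + 350 kg = 700 kg.
700 kg ≤ 1000 kg (cargo aircraft limit, Category FS) — within limit.

Yes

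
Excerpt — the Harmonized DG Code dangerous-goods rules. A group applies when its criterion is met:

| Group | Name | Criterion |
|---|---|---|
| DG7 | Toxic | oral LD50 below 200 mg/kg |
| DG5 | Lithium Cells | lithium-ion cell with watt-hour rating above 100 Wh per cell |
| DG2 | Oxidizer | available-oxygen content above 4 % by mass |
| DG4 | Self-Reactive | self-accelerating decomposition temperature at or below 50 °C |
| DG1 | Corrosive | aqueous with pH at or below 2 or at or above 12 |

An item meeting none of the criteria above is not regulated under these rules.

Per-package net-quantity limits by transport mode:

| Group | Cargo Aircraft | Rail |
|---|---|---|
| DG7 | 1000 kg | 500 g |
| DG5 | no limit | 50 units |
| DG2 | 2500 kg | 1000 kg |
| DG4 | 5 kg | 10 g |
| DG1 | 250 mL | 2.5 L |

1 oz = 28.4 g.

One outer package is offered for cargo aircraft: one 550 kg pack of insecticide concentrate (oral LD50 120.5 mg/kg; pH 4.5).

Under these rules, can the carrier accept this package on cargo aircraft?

Yes

With oral LD50 120.5 mg/kg (< 200 mg/kg), the insecticide concentrate falls in Group DG7.
Group DG7 quantity: 550 kg.
That is within the Group DG7 cargo aircraft limit of 1000 kg.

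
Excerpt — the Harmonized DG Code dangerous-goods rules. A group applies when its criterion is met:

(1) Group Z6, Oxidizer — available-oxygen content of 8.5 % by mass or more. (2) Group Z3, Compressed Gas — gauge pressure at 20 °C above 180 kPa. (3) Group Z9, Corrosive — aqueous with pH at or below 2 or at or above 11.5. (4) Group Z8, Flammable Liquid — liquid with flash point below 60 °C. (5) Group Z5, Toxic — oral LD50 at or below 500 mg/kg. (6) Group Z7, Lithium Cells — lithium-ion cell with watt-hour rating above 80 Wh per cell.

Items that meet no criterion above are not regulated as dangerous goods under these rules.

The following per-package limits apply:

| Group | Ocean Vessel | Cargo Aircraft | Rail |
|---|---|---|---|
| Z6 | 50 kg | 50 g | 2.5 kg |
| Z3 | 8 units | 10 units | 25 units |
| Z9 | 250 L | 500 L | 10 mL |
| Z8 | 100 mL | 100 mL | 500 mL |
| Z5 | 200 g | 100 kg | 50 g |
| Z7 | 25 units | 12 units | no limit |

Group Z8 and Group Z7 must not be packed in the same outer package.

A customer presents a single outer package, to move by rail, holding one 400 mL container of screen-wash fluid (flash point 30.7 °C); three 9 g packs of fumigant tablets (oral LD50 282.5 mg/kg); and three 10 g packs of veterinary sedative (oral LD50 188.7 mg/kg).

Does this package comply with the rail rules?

Screen-wash fluid: flash point 30.7 °C < 60 °C → Group Z8 (Flammable Liquid).
Fumigant tablets: oral LD50 282.5 mg/kg ≤ 500 mg/kg → Group Z5 (Toxic).
Veterinary sedative: oral LD50 188.7 mg/kg ≤ 500 mg/kg → Group Z5 (Toxic).
Group Z5 net quantity: (three 9 g packs = 27 g) + (three 10 g packs = 30 g) = 57 g.
That exceeds the Group Z5 rail limit of 50 g.
Group Z8 quantity: 400 mL.
That is within the Group Z8 rail limit of 500 mL.
The segregation rule (Group Z8 with Group Z7) does not apply to Group Z5 with Group Z8.

No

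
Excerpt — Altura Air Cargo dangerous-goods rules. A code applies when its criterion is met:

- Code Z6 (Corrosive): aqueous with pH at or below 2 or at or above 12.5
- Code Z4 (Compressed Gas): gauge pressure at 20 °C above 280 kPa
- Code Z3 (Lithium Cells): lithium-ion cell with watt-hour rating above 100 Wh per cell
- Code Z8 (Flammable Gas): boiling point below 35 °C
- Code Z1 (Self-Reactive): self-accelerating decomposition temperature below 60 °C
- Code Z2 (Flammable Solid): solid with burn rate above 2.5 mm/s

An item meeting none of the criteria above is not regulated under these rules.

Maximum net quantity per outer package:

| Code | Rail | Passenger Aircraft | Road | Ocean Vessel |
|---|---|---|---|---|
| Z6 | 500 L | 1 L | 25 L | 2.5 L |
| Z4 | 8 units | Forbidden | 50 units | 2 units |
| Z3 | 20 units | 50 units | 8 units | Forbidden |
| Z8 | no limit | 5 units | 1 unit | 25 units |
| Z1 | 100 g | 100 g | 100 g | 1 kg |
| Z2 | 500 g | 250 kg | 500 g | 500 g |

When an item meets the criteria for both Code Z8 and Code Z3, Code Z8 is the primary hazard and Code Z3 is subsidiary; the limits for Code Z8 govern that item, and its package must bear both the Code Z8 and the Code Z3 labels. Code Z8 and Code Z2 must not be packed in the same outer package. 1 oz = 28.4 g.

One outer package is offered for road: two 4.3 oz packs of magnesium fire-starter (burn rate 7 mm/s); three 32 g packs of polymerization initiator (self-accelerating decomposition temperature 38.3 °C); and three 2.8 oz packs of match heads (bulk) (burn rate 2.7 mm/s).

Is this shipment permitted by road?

The magnesium fire-starter has burn rate 7 mm/s, which is > 2.5 mm/s, so it is Code Z2 (Flammable Solid).
Self-accelerating decomposition temperature 38.3 °C meets the Code Z1 criterion (Self-Reactive), so the polymerization initiator is Code Z1.
Match heads (bulk): burn rate 2.7 mm/s > 2.5 mm/s → Code Z2 (Flammable Solid).
Total Code Z2: (two 4.3 oz packs = 244.24 g) + (three 2.8 oz packs = 238.56 g) = 482.8 g.
That is within the Code Z2 road limit of 500 g.
Code Z1 quantity: three 32 g packs = 96 g.
96 g is within the road limit of 100 g for Code Z1.
The segregation rule (Code Z8 with Code Z2) does not apply to Code Z2 with Code Z1.
Every hazard code is within its road limit and no segregation rule is violated.

Yes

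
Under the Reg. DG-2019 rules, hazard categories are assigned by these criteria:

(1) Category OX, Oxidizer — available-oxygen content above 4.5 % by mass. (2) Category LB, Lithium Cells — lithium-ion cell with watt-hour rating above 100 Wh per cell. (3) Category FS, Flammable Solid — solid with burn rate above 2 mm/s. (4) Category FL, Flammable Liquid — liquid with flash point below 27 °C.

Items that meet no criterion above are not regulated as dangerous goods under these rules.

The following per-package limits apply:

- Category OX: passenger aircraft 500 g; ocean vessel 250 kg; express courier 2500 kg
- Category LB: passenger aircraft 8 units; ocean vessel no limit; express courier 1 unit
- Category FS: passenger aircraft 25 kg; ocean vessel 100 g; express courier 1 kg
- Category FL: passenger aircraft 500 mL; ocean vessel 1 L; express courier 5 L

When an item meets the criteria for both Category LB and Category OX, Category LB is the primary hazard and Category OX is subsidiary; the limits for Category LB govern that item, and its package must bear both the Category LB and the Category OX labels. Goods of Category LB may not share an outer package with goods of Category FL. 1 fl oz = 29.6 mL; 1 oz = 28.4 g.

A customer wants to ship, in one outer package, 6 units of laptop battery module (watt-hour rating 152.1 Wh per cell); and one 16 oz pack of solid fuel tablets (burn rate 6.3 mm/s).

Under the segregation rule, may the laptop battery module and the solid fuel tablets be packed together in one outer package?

Yes

Watt-hour rating 152.1 Wh per cell meets the Category LB criterion (Lithium Cells), so the laptop battery module is Category LB.
The solid fuel tablets have burn rate 6.3 mm/s, which is > 2 mm/s, so they are Category FS (Flammable Solid).
No segregation rule bars Category LB with Category FS.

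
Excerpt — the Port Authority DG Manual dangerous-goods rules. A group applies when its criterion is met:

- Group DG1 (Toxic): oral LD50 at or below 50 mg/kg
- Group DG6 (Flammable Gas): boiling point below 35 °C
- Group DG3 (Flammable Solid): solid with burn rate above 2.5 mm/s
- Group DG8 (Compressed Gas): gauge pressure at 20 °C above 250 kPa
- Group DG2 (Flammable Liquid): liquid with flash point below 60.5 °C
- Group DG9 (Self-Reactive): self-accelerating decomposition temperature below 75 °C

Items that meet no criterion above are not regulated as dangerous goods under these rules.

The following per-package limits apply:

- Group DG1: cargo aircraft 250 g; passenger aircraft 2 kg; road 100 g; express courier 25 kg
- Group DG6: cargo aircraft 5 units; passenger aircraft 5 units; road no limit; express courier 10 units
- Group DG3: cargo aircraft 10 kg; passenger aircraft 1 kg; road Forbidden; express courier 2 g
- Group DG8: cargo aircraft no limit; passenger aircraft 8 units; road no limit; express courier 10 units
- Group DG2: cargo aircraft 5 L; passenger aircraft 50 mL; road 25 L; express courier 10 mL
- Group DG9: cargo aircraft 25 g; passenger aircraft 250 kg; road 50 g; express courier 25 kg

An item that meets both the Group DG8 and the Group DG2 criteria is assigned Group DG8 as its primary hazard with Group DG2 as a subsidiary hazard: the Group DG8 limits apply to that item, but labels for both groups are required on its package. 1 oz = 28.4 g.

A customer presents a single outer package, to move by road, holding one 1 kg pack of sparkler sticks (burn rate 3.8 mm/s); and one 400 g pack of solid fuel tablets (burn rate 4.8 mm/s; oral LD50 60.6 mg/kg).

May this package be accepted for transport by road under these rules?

No

The sparkler sticks have burn rate 3.8 mm/s, which is > 2.5 mm/s, so they are Group DG3 (Flammable Solid).
With burn rate 4.8 mm/s (> 2.5 mm/s), the solid fuel tablets fall in Group DG3.
Total Group DG3: 1 kg + 400 g = 1.4 kg.
By road, Group DG3 is Forbidden regardless of quantity.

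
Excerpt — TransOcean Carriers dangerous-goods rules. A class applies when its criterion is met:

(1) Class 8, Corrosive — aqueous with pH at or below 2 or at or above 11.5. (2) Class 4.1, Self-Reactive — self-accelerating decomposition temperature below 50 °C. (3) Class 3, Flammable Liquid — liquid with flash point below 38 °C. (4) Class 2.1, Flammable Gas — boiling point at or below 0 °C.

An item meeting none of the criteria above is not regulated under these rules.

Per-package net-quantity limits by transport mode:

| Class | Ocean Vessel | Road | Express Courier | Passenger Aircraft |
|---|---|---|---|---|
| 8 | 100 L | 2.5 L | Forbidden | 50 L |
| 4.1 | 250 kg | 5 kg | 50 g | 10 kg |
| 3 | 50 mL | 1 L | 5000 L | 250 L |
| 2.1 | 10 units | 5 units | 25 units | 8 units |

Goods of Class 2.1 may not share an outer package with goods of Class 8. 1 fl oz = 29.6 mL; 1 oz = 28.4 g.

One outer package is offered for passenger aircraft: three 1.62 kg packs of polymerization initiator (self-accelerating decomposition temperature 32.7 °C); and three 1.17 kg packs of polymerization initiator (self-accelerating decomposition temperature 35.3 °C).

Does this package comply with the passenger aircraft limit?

Yes

Self-accelerating decomposition temperature 32.7 °C meets the Class 4.1 criterion (Self-Reactive), so the polymerization initiator is Class 4.1.
Self-accelerating decomposition temperature 35.3 °C meets the Class 4.1 criterion (Self-Reactive), so the polymerization initiator is Class 4.1.
Total Class 4.1: (three 1.62 kg packs = 4.86 kg) + (three 1.17 kg packs = 3.51 kg) = 8.37 kg.
8.37 kg ≤ 10 kg (passenger aircraft limit, Class 4.1) — within limit.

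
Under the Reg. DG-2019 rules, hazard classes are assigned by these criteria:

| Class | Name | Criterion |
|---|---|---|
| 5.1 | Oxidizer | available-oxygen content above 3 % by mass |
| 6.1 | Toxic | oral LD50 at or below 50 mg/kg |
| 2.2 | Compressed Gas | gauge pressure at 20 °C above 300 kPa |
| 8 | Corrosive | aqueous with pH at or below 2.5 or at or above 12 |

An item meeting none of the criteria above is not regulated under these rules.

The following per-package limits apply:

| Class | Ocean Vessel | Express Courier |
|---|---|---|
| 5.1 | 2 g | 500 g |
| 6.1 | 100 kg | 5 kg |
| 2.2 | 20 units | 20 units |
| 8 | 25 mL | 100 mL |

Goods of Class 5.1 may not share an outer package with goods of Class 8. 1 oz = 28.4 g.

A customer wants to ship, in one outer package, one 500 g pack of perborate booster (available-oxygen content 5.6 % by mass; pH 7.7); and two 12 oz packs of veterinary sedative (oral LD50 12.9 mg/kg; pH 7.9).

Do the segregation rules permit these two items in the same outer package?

Yes

With available-oxygen content 5.6 % by mass (> 3 % by mass), the perborate booster falls in Class 5.1.
The veterinary sedative has oral LD50 12.9 mg/kg, which is ≤ 50 mg/kg, so it is Class 6.1 (Toxic).
No segregation rule bars Class 5.1 with Class 6.1.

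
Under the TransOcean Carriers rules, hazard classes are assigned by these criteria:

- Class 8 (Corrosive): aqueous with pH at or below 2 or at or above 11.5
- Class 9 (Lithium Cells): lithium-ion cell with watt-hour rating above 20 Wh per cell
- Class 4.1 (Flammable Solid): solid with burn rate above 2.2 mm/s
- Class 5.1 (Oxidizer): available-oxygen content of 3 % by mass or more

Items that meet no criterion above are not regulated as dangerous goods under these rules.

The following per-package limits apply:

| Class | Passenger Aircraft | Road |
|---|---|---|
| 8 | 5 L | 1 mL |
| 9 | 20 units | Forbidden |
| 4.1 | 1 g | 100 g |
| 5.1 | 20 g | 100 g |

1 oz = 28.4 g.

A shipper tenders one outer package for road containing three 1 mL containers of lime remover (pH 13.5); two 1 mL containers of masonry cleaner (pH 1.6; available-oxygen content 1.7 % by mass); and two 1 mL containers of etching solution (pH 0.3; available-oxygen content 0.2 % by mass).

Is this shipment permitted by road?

The lime remover has pH 13.5, which is ≥ 11.5, so it is Class 8 (Corrosive).
The masonry cleaner has pH 1.6, which is ≤ 2, so it is Class 8 (Corrosive).
Etching solution: pH 0.3 ≤ 2 → Class 8 (Corrosive).
Class 8 net quantity: (three 1 mL containers = 3 mL) + (two 1 mL containers = 2 mL) + (two 1 mL containers = 2 mL) = 7 mL.
7 mL exceeds the road limit of 1 mL for Class 8.

No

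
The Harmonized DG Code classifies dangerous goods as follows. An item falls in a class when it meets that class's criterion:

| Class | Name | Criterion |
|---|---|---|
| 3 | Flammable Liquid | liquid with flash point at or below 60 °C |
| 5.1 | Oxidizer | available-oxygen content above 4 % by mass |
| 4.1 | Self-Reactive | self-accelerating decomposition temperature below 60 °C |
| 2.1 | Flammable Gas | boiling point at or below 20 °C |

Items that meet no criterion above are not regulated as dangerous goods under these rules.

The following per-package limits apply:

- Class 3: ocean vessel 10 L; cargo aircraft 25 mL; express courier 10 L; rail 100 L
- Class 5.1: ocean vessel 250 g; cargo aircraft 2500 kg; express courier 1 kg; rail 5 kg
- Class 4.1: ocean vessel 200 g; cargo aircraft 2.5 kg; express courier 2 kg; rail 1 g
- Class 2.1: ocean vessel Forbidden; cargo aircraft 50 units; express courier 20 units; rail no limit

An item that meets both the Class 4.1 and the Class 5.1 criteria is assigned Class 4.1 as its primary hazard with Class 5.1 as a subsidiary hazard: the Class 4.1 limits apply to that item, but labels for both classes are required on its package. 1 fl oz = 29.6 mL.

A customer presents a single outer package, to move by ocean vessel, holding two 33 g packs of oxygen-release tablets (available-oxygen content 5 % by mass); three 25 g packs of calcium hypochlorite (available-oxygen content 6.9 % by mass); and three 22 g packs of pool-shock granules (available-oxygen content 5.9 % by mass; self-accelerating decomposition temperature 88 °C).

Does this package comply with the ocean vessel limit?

Available-oxygen content 5 % by mass meets the Class 5.1 criterion (Oxidizer), so the oxygen-release tablets are Class 5.1.
Calcium hypochlorite: available-oxygen content 6.9 % by mass > 4 % by mass → Class 5.1 (Oxidizer).
Available-oxygen content 5.9 % by mass meets the Class 5.1 criterion (Oxidizer), so the pool-shock granules are Class 5.1.
Class 5.1 net quantity: (two 33 g packs = 66 g) + (three 25 g packs = 75 g) + (three 22 g packs = 66 g) = 207 g.
207 g is within the ocean vessel limit of 250 g for Class 5.1.

Yes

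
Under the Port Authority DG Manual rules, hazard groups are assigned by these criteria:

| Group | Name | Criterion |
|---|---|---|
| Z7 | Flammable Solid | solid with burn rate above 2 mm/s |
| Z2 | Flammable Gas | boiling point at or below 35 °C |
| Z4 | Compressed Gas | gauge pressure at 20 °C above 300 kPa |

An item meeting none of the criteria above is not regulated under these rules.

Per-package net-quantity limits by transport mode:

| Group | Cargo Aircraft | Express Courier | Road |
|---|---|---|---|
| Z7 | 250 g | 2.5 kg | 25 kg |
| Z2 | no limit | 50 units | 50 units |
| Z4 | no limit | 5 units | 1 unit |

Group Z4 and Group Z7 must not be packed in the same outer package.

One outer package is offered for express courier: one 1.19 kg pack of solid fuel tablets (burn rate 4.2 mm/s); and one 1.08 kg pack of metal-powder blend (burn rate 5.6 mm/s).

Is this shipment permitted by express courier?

With burn rate 4.2 mm/s (> 2 mm/s), the solid fuel tablets fall in Group Z7.
Burn rate 5.6 mm/s meets the Group Z7 criterion (Flammable Solid), so the metal-powder blend is Group Z7.
Total Group Z7: 1.19 kg + 1.08 kg = 2.27 kg.
2.27 kg is within the express courier limit of 2.5 kg for Group Z7.

Yes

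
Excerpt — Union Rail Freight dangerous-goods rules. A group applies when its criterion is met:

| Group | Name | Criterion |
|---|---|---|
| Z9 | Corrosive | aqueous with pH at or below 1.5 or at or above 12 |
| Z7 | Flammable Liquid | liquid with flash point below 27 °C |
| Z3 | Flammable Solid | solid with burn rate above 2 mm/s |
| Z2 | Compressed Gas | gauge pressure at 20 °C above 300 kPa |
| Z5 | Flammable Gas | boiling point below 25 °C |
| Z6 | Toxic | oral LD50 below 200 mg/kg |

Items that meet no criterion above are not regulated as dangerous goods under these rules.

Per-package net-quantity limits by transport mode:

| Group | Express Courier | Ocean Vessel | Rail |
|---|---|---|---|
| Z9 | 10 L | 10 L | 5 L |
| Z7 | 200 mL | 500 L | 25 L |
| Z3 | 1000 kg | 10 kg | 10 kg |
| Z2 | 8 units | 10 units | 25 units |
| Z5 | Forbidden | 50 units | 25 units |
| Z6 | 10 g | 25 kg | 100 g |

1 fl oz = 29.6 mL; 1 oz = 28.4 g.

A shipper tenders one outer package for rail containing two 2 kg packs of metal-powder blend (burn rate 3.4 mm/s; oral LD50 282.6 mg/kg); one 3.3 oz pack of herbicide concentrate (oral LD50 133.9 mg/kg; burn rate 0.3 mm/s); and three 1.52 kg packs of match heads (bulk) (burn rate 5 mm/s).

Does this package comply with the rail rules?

Metal-powder blend: burn rate 3.4 mm/s > 2 mm/s → Group Z3 (Flammable Solid).
The herbicide concentrate has oral LD50 133.9 mg/kg, which is < 200 mg/kg, so it is Group Z6 (Toxic).
With burn rate 5 mm/s (> 2 mm/s), the match heads (bulk) fall in Group Z3.
Group Z3 net quantity: (two 2 kg packs = 4 kg) + (three 1.52 kg packs = 4.56 kg) = 8.56 kg.
That is within the Group Z3 rail limit of 10 kg.
Group Z6 quantity: one 3.3 oz pack = 93.72 g.
93.72 g is within the rail limit of 100 g for Group Z6.
Every hazard group is within its rail limit and no segregation rule is violated.

Yes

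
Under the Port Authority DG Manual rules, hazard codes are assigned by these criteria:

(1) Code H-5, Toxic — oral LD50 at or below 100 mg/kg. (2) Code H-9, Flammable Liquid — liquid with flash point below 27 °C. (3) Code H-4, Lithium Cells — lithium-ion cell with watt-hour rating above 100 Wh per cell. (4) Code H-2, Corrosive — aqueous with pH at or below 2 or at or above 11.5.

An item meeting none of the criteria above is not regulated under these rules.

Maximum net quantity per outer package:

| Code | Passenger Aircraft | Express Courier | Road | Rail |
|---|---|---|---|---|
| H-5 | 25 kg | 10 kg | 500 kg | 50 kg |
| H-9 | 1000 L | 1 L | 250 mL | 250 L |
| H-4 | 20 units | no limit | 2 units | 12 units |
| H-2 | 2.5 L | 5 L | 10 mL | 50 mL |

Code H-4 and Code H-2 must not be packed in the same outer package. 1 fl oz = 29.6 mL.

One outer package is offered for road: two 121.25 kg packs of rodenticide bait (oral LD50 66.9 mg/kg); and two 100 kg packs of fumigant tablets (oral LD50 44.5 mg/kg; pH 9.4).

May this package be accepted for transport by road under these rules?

The rodenticide bait has oral LD50 66.9 mg/kg, which is ≤ 100 mg/kg, so it is Code H-5 (Toxic).
With oral LD50 44.5 mg/kg (≤ 100 mg/kg), the fumigant tablets fall in Code H-5.
Code H-5 net quantity: (two 121.25 kg packs = 242.5 kg) + (two 100 kg packs = 200 kg) = 442.5 kg.
442.5 kg ≤ 500 kg (road limit, Code H-5) — within limit.

Yes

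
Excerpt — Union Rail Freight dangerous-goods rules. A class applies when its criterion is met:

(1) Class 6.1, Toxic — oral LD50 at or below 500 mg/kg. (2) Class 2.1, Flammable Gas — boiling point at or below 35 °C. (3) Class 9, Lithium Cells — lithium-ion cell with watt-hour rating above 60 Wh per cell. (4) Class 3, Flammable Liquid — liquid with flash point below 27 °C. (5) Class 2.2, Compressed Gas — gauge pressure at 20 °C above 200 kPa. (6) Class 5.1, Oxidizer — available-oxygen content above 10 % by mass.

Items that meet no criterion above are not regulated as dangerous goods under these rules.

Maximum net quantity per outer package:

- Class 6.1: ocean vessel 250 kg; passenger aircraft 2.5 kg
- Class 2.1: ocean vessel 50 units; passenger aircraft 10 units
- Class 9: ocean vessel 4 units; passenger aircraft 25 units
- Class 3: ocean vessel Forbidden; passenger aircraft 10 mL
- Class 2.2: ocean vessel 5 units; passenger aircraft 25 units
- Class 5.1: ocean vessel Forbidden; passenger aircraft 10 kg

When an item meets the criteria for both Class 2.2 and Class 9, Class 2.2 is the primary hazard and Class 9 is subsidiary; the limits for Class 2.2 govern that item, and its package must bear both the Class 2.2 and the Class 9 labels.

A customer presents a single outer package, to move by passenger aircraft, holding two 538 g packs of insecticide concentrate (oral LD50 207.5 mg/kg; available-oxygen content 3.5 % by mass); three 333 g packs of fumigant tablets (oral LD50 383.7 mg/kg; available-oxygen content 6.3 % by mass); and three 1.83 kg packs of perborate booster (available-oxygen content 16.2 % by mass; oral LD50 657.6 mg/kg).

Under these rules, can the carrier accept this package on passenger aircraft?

Yes

Insecticide concentrate: oral LD50 207.5 mg/kg ≤ 500 mg/kg → Class 6.1 (Toxic).
Fumigant tablets: oral LD50 383.7 mg/kg ≤ 500 mg/kg → Class 6.1 (Toxic).
With available-oxygen content 16.2 % by mass (> 10 % by mass), the perborate booster falls in Class 5.1.
Total Class 6.1: (two 538 g packs = 1.076 kg) + (three 333 g packs = 999 g) = 2.075 kg.
That is within the Class 6.1 passenger aircraft limit of 2.5 kg.
Class 5.1 quantity: three 1.83 kg packs = 5.49 kg.
5.49 kg is within the passenger aircraft limit of 10 kg for Class 5.1.
Every hazard class is within its passenger aircraft limit and no segregation rule is violated.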